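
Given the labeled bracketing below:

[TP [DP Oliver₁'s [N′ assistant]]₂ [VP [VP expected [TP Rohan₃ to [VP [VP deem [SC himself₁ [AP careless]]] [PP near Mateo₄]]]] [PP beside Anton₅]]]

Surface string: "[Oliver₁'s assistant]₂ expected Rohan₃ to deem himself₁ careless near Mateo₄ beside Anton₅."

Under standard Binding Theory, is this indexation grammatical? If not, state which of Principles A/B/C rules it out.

Principle A

The two coindexed NPs are *Oliver₁* and *himself₁*.
*himself₁* is an anaphor. Principle A requires it to be bound within its binding domain — the embedded TP, whose subject is Rohan₃.
Within that domain it is c-commanded by *Rohan₃*, which does not share its index.
*Oliver₁* does not c-command the anaphor at all.
The anaphor is unbound in its domain → Principle A violation.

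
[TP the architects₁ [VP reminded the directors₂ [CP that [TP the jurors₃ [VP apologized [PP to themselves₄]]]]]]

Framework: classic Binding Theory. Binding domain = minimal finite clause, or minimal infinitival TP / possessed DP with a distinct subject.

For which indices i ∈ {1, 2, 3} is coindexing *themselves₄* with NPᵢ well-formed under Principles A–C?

{3}

*themselves* is an anaphor, so Principle A applies: it must be bound in its binding domain.
Binding domain of *themselves₄*: the embedded TP, whose subject is the jurors₃.
*the architects₁* c-commands the anaphor but is outside its binding domain → cannot satisfy Principle A.
*the directors₂* c-commands the anaphor but is outside its binding domain → cannot satisfy Principle A.
*the jurors₃* c-commands the anaphor within its binding domain → licit binder.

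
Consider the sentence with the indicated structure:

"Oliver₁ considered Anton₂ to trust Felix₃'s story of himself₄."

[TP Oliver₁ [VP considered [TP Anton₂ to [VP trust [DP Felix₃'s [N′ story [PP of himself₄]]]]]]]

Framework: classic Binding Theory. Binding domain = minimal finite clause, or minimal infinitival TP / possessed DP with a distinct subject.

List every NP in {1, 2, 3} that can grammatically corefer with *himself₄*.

{3}

*himself* is an anaphor, so Principle A applies: it must be bound in its binding domain.
Binding domain of *himself₄*: the possessed DP, whose subject is Felix₃.
*Oliver₁* c-commands the anaphor but is outside its binding domain → cannot satisfy Principle A.
*Anton₂* c-commands the anaphor but is outside its binding domain → cannot satisfy Principle A.
*Felix₃* c-commands the anaphor within its binding domain → licit binder.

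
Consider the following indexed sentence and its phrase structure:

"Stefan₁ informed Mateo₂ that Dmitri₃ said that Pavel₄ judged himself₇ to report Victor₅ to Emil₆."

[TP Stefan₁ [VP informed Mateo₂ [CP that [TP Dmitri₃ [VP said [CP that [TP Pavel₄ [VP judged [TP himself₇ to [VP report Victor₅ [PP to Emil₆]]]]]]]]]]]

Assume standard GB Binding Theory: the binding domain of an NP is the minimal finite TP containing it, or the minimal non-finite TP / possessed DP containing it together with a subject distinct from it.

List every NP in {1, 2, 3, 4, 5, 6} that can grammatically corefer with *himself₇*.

*himself* is an anaphor, so Principle A applies: it must be bound in its binding domain.
Binding domain of *himself₇*: the embedded TP, whose subject is Pavel₄.
*Stefan₁* c-commands the anaphor but is outside its binding domain → cannot satisfy Principle A.
*Mateo₂* c-commands the anaphor but is outside its binding domain → cannot satisfy Principle A.
*Dmitri₃* c-commands the anaphor but is outside its binding domain → cannot satisfy Principle A.
*Pavel₄* c-commands the anaphor within its binding domain → licit binder.
*Victor₅* does not c-command the anaphor → cannot bind it.
*Emil₆* does not c-command the anaphor → cannot bind it.

{4}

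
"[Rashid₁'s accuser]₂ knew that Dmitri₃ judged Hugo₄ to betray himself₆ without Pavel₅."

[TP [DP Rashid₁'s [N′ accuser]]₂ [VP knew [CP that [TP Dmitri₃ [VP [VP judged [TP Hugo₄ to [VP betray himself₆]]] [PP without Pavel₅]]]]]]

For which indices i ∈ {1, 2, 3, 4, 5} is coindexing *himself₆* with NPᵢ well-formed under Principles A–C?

*himself* is an anaphor, so Principle A applies: it must be bound in its binding domain.
Binding domain of *himself₆*: the embedded TP, whose subject is Hugo₄.
*Rashid₁* does not c-command the anaphor → cannot bind it.
*[Rashid₁'s accuser]₂* c-commands the anaphor but is outside its binding domain → cannot satisfy Principle A.
*Dmitri₃* c-commands the anaphor but is outside its binding domain → cannot satisfy Principle A.
*Hugo₄* c-commands the anaphor within its binding domain → licit binder.
*Pavel₅* does not c-command the anaphor → cannot bind it.

{4}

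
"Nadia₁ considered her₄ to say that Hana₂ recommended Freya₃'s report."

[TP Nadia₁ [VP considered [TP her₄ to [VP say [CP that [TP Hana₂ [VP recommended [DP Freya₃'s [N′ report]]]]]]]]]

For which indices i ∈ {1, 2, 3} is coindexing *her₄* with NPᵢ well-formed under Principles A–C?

none

*her* is a pronoun, so Principle B applies: it must be free in its binding domain.
Binding domain of *her₄*: the matrix TP, whose subject is Nadia₁.
*Nadia₁* c-commands the pronoun within its binding domain → coindexation would violate Principle B.
*Hana₂*: the pronoun c-commands this R-expression → coindexation would violate Principle C on *Hana₂*.
*Freya₃*: the pronoun c-commands this R-expression → coindexation would violate Principle C on *Freya₃*.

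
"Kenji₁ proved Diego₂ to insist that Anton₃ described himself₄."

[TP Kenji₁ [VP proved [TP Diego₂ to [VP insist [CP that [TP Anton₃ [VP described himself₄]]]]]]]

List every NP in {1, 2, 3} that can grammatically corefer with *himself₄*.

{3}

*himself* is an anaphor, so Principle A applies: it must be bound in its binding domain.
Binding domain of *himself₄*: the embedded TP, whose subject is Anton₃.
*Kenji₁* c-commands the anaphor but is outside its binding domain → cannot satisfy Principle A.
*Diego₂* c-commands the anaphor but is outside its binding domain → cannot satisfy Principle A.
*Anton₃* c-commands the anaphor within its binding domain → licit binder.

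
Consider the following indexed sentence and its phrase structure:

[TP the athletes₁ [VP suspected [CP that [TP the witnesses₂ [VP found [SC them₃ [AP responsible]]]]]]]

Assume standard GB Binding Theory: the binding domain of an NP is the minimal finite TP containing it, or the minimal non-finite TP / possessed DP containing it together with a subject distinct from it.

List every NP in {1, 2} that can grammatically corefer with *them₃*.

{1}

*them* is a pronoun, so Principle B applies: it must be free in its binding domain.
Binding domain of *them₃*: the embedded TP, whose subject is the witnesses₂.
*the athletes₁* c-commands the pronoun but from outside its binding domain, and is not c-commanded by it → coindexation permitted.
*the witnesses₂* c-commands the pronoun within its binding domain → coindexation would violate Principle B.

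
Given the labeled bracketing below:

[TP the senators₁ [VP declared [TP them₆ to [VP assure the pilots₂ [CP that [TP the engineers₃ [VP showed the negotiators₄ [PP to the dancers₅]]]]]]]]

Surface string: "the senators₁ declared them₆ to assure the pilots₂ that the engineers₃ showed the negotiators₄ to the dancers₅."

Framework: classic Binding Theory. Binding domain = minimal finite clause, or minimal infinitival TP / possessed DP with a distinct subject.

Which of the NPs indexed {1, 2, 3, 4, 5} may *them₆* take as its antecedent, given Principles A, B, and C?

none

*them* is a pronoun, so Principle B applies: it must be free in its binding domain.
Binding domain of *them₆*: the matrix TP, whose subject is the senators₁.
*the senators₁* c-commands the pronoun within its binding domain → coindexation would violate Principle B.
*the pilots₂*: the pronoun c-commands this R-expression → coindexation would violate Principle C on *the pilots₂*.
*the engineers₃*: the pronoun c-commands this R-expression → coindexation would violate Principle C on *the engineers₃*.
*the negotiators₄*: the pronoun c-commands this R-expression → coindexation would violate Principle C on *the negotiators₄*.
*the dancers₅*: the pronoun c-commands this R-expression → coindexation would violate Principle C on *the dancers₅*.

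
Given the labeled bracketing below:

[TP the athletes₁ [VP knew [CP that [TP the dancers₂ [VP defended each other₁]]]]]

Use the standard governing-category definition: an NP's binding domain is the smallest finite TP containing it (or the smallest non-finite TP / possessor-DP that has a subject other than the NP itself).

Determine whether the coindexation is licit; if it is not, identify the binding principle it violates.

Principle A

The two coindexed NPs are *the athletes₁* and *each other₁*.
*each other₁* is an anaphor. Principle A requires it to be bound within its binding domain — the embedded TP, whose subject is the dancers₂.
Within that domain it is c-commanded by *the dancers₂*, which does not share its index.
*the athletes₁* does c-command the anaphor, but from outside its binding domain.
The anaphor is unbound in its domain → Principle A violation.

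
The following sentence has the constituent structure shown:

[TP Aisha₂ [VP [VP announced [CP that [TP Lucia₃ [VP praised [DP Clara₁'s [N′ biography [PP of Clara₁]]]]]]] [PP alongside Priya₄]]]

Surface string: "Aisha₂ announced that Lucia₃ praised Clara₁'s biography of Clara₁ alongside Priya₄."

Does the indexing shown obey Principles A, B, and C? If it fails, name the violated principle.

Principle C

The two coindexed NPs are *Clara₁* (the lower occurrence) and *Clara₁* (the higher occurrence).
*Clara₁* (the lower occurrence) is an R-expression. Principle C requires it to be free everywhere.
*Clara₁* (the higher occurrence) c-commands it and carries the same index.
The R-expression is bound → Principle C violation.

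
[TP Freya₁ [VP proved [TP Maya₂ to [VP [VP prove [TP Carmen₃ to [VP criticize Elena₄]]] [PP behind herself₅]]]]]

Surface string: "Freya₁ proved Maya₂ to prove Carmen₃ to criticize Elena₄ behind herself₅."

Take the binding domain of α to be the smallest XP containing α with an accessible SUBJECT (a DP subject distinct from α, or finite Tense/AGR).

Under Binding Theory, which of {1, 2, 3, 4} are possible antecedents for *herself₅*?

{2}

*herself* is an anaphor, so Principle A applies: it must be bound in its binding domain.
Binding domain of *herself₅*: the embedded TP, whose subject is Maya₂.
*Freya₁* c-commands the anaphor but is outside its binding domain → cannot satisfy Principle A.
*Maya₂* c-commands the anaphor within its binding domain → licit binder.
*Carmen₃* does not c-command the anaphor → cannot bind it.
*Elena₄* does not c-command the anaphor → cannot bind it.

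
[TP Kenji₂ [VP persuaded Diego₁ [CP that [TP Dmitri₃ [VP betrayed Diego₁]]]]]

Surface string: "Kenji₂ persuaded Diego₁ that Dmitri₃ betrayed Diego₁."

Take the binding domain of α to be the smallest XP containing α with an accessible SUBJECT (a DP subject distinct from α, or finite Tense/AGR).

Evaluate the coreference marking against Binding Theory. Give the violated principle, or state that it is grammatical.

The two coindexed NPs are *Diego₁* (the lower occurrence) and *Diego₁* (the higher occurrence).
*Diego₁* (the lower occurrence) is an R-expression. Principle C requires it to be free everywhere.
*Diego₁* (the higher occurrence) c-commands it and carries the same index.
The R-expression is bound → Principle C violation.

Principle C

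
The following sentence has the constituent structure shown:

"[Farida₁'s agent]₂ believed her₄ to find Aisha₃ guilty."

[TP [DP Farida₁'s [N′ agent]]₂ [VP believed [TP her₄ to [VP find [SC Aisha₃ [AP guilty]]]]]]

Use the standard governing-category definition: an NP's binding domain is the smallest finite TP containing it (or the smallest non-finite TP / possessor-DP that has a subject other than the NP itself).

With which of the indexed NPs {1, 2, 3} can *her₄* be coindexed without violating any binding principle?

{1}

*her* is a pronoun, so Principle B applies: it must be free in its binding domain.
Binding domain of *her₄*: the matrix TP, whose subject is [Farida₁'s agent]₂.
*Farida₁* and the pronoun do not c-command one another → neither Principle B nor Principle C is at stake; coindexation permitted.
*[Farida₁'s agent]₂* c-commands the pronoun within its binding domain → coindexation would violate Principle B.
*Aisha₃*: the pronoun c-commands this R-expression → coindexation would violate Principle C on *Aisha₃*.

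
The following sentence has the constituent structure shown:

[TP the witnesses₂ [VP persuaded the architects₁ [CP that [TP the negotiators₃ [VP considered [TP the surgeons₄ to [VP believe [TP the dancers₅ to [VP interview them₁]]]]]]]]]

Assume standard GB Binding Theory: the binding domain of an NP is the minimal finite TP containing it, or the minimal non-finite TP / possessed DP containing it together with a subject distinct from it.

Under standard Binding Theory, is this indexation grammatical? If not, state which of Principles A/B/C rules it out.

grammatical

The two coindexed NPs are *the architects₁* and *them₁*.
*them₁* is a pronoun; its binding domain is the embedded TP, whose subject is the dancers₅. Within that domain it is c-commanded only by *the dancers₅*, which carries a different index — the pronoun is free locally, so Principle B holds.
*the architects₁* is an R-expression; *them₁* does not c-command it, and no other NP shares its index, so Principle C is satisfied.
All principles are respected.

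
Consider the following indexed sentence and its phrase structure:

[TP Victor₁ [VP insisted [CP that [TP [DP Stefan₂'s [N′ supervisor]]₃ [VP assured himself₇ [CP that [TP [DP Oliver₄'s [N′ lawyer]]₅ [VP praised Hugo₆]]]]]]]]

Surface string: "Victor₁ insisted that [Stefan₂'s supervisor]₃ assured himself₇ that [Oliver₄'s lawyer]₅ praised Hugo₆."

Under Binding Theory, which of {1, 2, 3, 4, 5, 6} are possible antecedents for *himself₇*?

*himself* is an anaphor, so Principle A applies: it must be bound in its binding domain.
Binding domain of *himself₇*: the embedded TP, whose subject is [Stefan₂'s supervisor]₃.
*Victor₁* c-commands the anaphor but is outside its binding domain → cannot satisfy Principle A.
*Stefan₂* does not c-command the anaphor → cannot bind it.
*[Stefan₂'s supervisor]₃* c-commands the anaphor within its binding domain → licit binder.
*Oliver₄* does not c-command the anaphor → cannot bind it.
*[Oliver₄'s lawyer]₅* does not c-command the anaphor → cannot bind it.
*Hugo₆* does not c-command the anaphor → cannot bind it.

{3}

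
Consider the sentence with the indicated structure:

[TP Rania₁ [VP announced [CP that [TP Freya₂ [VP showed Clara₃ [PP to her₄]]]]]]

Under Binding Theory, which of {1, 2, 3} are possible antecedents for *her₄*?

*her* is a pronoun, so Principle B applies: it must be free in its binding domain.
Binding domain of *her₄*: the embedded TP, whose subject is Freya₂.
*Rania₁* c-commands the pronoun but from outside its binding domain, and is not c-commanded by it → coindexation permitted.
*Freya₂* c-commands the pronoun within its binding domain → coindexation would violate Principle B.
*Clara₃* c-commands the pronoun within its binding domain → coindexation would violate Principle B.

{1}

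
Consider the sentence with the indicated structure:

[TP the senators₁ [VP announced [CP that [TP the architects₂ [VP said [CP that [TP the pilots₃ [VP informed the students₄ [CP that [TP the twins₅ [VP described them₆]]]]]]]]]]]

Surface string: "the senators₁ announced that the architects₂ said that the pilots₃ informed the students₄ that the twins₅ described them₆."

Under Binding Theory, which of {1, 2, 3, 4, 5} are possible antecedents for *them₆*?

{1, 2, 3, 4}

*them* is a pronoun, so Principle B applies: it must be free in its binding domain.
Binding domain of *them₆*: the embedded TP, whose subject is the twins₅.
*the senators₁* c-commands the pronoun but from outside its binding domain, and is not c-commanded by it → coindexation permitted.
*the architects₂* c-commands the pronoun but from outside its binding domain, and is not c-commanded by it → coindexation permitted.
*the pilots₃* c-commands the pronoun but from outside its binding domain, and is not c-commanded by it → coindexation permitted.
*the students₄* c-commands the pronoun but from outside its binding domain, and is not c-commanded by it → coindexation permitted.
*the twins₅* c-commands the pronoun within its binding domain → coindexation would violate Principle B.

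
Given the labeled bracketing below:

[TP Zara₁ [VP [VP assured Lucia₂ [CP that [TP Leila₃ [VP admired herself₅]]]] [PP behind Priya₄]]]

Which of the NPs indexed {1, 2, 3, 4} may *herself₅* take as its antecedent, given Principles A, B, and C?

{3}

*herself* is an anaphor, so Principle A applies: it must be bound in its binding domain.
Binding domain of *herself₅*: the embedded TP, whose subject is Leila₃.
*Zara₁* c-commands the anaphor but is outside its binding domain → cannot satisfy Principle A.
*Lucia₂* c-commands the anaphor but is outside its binding domain → cannot satisfy Principle A.
*Leila₃* c-commands the anaphor within its binding domain → licit binder.
*Priya₄* does not c-command the anaphor → cannot bind it.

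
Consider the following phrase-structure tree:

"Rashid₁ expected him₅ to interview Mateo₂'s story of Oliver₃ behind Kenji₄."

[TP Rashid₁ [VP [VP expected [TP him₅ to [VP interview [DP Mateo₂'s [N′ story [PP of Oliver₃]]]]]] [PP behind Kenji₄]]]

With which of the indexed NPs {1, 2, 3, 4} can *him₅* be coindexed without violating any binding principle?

*him* is a pronoun, so Principle B applies: it must be free in its binding domain.
Binding domain of *him₅*: the matrix TP, whose subject is Rashid₁.
*Rashid₁* c-commands the pronoun within its binding domain → coindexation would violate Principle B.
*Mateo₂*: the pronoun c-commands this R-expression → coindexation would violate Principle C on *Mateo₂*.
*Oliver₃*: the pronoun c-commands this R-expression → coindexation would violate Principle C on *Oliver₃*.
*Kenji₄* and the pronoun do not c-command one another → neither Principle B nor Principle C is at stake; coindexation permitted.

{4}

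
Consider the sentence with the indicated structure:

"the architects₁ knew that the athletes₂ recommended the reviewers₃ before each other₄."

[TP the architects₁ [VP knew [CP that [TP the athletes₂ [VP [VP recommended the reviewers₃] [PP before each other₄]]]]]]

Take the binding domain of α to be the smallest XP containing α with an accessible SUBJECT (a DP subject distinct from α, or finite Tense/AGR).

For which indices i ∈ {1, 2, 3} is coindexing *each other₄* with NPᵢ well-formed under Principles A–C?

*each other* is an anaphor, so Principle A applies: it must be bound in its binding domain.
Binding domain of *each other₄*: the embedded TP, whose subject is the athletes₂.
*the architects₁* c-commands the anaphor but is outside its binding domain → cannot satisfy Principle A.
*the athletes₂* c-commands the anaphor within its binding domain → licit binder.
*the reviewers₃* does not c-command the anaphor → cannot bind it.

{2}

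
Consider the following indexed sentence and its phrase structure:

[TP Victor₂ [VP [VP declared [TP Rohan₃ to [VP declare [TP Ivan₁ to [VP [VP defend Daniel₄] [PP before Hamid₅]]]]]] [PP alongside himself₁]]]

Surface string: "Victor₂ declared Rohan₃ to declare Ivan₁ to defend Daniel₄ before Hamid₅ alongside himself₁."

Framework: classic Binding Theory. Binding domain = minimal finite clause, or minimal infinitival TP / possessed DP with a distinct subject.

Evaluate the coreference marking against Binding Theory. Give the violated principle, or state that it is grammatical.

Principle A

The two coindexed NPs are *Ivan₁* and *himself₁*.
*himself₁* is an anaphor. Principle A requires it to be bound within its binding domain — the matrix TP, whose subject is Victor₂.
Within that domain it is c-commanded by *Victor₂*, which does not share its index.
*Ivan₁* does not c-command the anaphor at all.
The anaphor is unbound in its domain → Principle A violation.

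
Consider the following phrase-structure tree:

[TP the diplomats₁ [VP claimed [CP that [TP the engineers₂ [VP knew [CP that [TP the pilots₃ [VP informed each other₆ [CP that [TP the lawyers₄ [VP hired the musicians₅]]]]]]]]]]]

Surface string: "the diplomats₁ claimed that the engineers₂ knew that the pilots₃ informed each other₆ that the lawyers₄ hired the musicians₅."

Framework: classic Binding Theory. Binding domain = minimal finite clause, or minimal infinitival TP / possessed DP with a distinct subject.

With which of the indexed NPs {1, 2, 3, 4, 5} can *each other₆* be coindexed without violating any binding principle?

*each other* is an anaphor, so Principle A applies: it must be bound in its binding domain.
Binding domain of *each other₆*: the embedded TP, whose subject is the pilots₃.
*the diplomats₁* c-commands the anaphor but is outside its binding domain → cannot satisfy Principle A.
*the engineers₂* c-commands the anaphor but is outside its binding domain → cannot satisfy Principle A.
*the pilots₃* c-commands the anaphor within its binding domain → licit binder.
*the lawyers₄* does not c-command the anaphor → cannot bind it.
*the musicians₅* does not c-command the anaphor → cannot bind it.

{3}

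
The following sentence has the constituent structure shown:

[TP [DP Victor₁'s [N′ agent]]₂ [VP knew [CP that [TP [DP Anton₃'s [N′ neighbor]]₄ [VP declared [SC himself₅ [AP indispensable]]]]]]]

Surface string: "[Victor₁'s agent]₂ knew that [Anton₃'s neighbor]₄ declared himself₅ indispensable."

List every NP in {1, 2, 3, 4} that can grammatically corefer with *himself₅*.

{4}

*himself* is an anaphor, so Principle A applies: it must be bound in its binding domain.
Binding domain of *himself₅*: the embedded TP, whose subject is [Anton₃'s neighbor]₄.
*Victor₁* does not c-command the anaphor → cannot bind it.
*[Victor₁'s agent]₂* c-commands the anaphor but is outside its binding domain → cannot satisfy Principle A.
*Anton₃* does not c-command the anaphor → cannot bind it.
*[Anton₃'s neighbor]₄* c-commands the anaphor within its binding domain → licit binder.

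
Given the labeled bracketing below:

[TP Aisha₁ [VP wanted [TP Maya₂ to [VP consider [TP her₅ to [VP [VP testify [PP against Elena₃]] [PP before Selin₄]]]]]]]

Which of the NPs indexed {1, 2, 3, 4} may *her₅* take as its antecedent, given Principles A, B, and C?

*her* is a pronoun, so Principle B applies: it must be free in its binding domain.
Binding domain of *her₅*: the embedded TP, whose subject is Maya₂.
*Aisha₁* c-commands the pronoun but from outside its binding domain, and is not c-commanded by it → coindexation permitted.
*Maya₂* c-commands the pronoun within its binding domain → coindexation would violate Principle B.
*Elena₃*: the pronoun c-commands this R-expression → coindexation would violate Principle C on *Elena₃*.
*Selin₄*: the pronoun c-commands this R-expression → coindexation would violate Principle C on *Selin₄*.

{1}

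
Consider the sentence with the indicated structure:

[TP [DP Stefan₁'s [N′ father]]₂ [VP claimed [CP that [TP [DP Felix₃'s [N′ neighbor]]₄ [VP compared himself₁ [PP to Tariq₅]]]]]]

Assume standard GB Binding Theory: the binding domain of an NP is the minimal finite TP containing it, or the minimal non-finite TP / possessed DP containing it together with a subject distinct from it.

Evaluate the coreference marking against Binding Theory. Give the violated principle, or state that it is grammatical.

Principle A

The two coindexed NPs are *Stefan₁* and *himself₁*.
*himself₁* is an anaphor. Principle A requires it to be bound within its binding domain — the embedded TP, whose subject is [Felix₃'s neighbor]₄.
Within that domain it is c-commanded by *[Felix₃'s neighbor]₄*, which does not share its index.
*Stefan₁* does not c-command the anaphor at all.
The anaphor is unbound in its domain → Principle A violation.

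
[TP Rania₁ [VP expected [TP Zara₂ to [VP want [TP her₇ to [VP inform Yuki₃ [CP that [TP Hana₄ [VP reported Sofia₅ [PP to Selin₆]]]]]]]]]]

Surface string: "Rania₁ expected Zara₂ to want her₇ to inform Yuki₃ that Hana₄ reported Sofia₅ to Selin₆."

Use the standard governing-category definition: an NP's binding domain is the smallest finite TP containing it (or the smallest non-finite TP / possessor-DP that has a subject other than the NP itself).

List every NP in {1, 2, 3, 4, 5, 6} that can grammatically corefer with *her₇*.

*her* is a pronoun, so Principle B applies: it must be free in its binding domain.
Binding domain of *her₇*: the embedded TP, whose subject is Zara₂.
*Rania₁* c-commands the pronoun but from outside its binding domain, and is not c-commanded by it → coindexation permitted.
*Zara₂* c-commands the pronoun within its binding domain → coindexation would violate Principle B.
*Yuki₃*: the pronoun c-commands this R-expression → coindexation would violate Principle C on *Yuki₃*.
*Hana₄*: the pronoun c-commands this R-expression → coindexation would violate Principle C on *Hana₄*.
*Sofia₅*: the pronoun c-commands this R-expression → coindexation would violate Principle C on *Sofia₅*.
*Selin₆*: the pronoun c-commands this R-expression → coindexation would violate Principle C on *Selin₆*.

{1}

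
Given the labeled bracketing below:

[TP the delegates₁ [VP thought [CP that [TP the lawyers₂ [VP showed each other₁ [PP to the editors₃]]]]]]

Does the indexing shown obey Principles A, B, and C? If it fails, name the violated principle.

Principle A

The two coindexed NPs are *the delegates₁* and *each other₁*.
*each other₁* is an anaphor. Principle A requires it to be bound within its binding domain — the embedded TP, whose subject is the lawyers₂.
Within that domain it is c-commanded by *the lawyers₂*, which does not share its index.
*the delegates₁* does c-command the anaphor, but from outside its binding domain.
The anaphor is unbound in its domain → Principle A violation.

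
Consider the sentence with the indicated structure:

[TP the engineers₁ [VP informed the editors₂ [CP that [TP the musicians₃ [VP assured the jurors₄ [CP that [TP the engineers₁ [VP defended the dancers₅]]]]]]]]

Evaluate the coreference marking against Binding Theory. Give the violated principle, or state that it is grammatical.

Principle C

The two coindexed NPs are *the engineers₁* (the higher occurrence) and *the engineers₁* (the lower occurrence).
*the engineers₁* (the lower occurrence) is an R-expression. Principle C requires it to be free everywhere.
*the engineers₁* (the higher occurrence) c-commands it and carries the same index.
The R-expression is bound → Principle C violation.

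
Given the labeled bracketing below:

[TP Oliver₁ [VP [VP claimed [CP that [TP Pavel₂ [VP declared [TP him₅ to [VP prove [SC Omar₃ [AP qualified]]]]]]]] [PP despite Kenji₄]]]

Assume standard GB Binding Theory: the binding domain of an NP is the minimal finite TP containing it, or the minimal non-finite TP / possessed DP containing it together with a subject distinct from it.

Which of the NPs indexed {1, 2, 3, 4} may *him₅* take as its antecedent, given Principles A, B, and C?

{1, 4}

*him* is a pronoun, so Principle B applies: it must be free in its binding domain.
Binding domain of *him₅*: the embedded TP, whose subject is Pavel₂.
*Oliver₁* c-commands the pronoun but from outside its binding domain, and is not c-commanded by it → coindexation permitted.
*Pavel₂* c-commands the pronoun within its binding domain → coindexation would violate Principle B.
*Omar₃*: the pronoun c-commands this R-expression → coindexation would violate Principle C on *Omar₃*.
*Kenji₄* and the pronoun do not c-command one another → neither Principle B nor Principle C is at stake; coindexation permitted.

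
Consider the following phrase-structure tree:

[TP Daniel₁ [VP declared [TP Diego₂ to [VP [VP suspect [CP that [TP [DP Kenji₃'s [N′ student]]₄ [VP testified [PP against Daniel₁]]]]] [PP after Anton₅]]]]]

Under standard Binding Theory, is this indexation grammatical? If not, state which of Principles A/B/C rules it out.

The two coindexed NPs are *Daniel₁* (the higher occurrence) and *Daniel₁* (the lower occurrence).
*Daniel₁* (the lower occurrence) is an R-expression. Principle C requires it to be free everywhere.
*Daniel₁* (the higher occurrence) c-commands it and carries the same index.
The R-expression is bound → Principle C violation.

Principle C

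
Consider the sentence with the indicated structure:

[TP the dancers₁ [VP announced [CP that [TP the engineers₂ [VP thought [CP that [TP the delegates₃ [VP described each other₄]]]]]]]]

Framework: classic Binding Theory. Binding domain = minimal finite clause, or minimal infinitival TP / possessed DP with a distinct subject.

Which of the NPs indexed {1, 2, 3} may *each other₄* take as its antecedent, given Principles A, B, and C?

*each other* is an anaphor, so Principle A applies: it must be bound in its binding domain.
Binding domain of *each other₄*: the embedded TP, whose subject is the delegates₃.
*the dancers₁* c-commands the anaphor but is outside its binding domain → cannot satisfy Principle A.
*the engineers₂* c-commands the anaphor but is outside its binding domain → cannot satisfy Principle A.
*the delegates₃* c-commands the anaphor within its binding domain → licit binder.

{3}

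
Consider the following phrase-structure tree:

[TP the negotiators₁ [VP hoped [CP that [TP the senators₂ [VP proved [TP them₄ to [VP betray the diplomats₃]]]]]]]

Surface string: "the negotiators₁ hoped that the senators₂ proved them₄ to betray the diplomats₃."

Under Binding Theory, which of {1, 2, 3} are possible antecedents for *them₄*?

*them* is a pronoun, so Principle B applies: it must be free in its binding domain.
Binding domain of *them₄*: the embedded TP, whose subject is the senators₂.
*the negotiators₁* c-commands the pronoun but from outside its binding domain, and is not c-commanded by it → coindexation permitted.
*the senators₂* c-commands the pronoun within its binding domain → coindexation would violate Principle B.
*the diplomats₃*: the pronoun c-commands this R-expression → coindexation would violate Principle C on *the diplomats₃*.

{1}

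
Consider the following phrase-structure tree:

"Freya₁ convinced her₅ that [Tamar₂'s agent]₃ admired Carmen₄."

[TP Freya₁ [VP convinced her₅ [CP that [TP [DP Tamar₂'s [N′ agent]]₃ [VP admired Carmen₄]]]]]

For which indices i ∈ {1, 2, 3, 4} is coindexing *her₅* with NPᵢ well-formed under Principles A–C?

none

*her* is a pronoun, so Principle B applies: it must be free in its binding domain.
Binding domain of *her₅*: the matrix TP, whose subject is Freya₁.
*Freya₁* c-commands the pronoun within its binding domain → coindexation would violate Principle B.
*Tamar₂*: the pronoun c-commands this R-expression → coindexation would violate Principle C on *Tamar₂*.
*[Tamar₂'s agent]₃*: the pronoun c-commands this R-expression → coindexation would violate Principle C on *[Tamar₂'s agent]₃*.
*Carmen₄*: the pronoun c-commands this R-expression → coindexation would violate Principle C on *Carmen₄*.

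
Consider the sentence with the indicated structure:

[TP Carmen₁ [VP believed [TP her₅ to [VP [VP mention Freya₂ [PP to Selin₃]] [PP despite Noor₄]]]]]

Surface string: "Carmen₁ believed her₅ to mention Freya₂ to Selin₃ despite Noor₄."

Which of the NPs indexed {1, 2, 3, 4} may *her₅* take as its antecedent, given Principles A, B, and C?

none

*her* is a pronoun, so Principle B applies: it must be free in its binding domain.
Binding domain of *her₅*: the matrix TP, whose subject is Carmen₁.
*Carmen₁* c-commands the pronoun within its binding domain → coindexation would violate Principle B.
*Freya₂*: the pronoun c-commands this R-expression → coindexation would violate Principle C on *Freya₂*.
*Selin₃*: the pronoun c-commands this R-expression → coindexation would violate Principle C on *Selin₃*.
*Noor₄*: the pronoun c-commands this R-expression → coindexation would violate Principle C on *Noor₄*.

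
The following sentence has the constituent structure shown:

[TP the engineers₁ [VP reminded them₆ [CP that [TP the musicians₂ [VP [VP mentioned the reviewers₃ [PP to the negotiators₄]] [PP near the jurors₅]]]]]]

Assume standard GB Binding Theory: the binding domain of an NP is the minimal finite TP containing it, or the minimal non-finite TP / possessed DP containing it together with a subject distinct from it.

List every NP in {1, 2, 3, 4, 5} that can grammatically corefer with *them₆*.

*them* is a pronoun, so Principle B applies: it must be free in its binding domain.
Binding domain of *them₆*: the matrix TP, whose subject is the engineers₁.
*the engineers₁* c-commands the pronoun within its binding domain → coindexation would violate Principle B.
*the musicians₂*: the pronoun c-commands this R-expression → coindexation would violate Principle C on *the musicians₂*.
*the reviewers₃*: the pronoun c-commands this R-expression → coindexation would violate Principle C on *the reviewers₃*.
*the negotiators₄*: the pronoun c-commands this R-expression → coindexation would violate Principle C on *the negotiators₄*.
*the jurors₅*: the pronoun c-commands this R-expression → coindexation would violate Principle C on *the jurors₅*.

none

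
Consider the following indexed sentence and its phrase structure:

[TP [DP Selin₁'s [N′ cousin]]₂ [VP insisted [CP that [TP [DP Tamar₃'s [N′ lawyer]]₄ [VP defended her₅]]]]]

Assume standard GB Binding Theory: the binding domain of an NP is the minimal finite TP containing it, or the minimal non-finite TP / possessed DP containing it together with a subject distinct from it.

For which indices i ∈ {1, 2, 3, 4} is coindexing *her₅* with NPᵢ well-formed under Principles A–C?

{1, 2, 3}

*her* is a pronoun, so Principle B applies: it must be free in its binding domain.
Binding domain of *her₅*: the embedded TP, whose subject is [Tamar₃'s lawyer]₄.
*Selin₁* and the pronoun do not c-command one another → neither Principle B nor Principle C is at stake; coindexation permitted.
*[Selin₁'s cousin]₂* c-commands the pronoun but from outside its binding domain, and is not c-commanded by it → coindexation permitted.
*Tamar₃* and the pronoun do not c-command one another → neither Principle B nor Principle C is at stake; coindexation permitted.
*[Tamar₃'s lawyer]₄* c-commands the pronoun within its binding domain → coindexation would violate Principle B.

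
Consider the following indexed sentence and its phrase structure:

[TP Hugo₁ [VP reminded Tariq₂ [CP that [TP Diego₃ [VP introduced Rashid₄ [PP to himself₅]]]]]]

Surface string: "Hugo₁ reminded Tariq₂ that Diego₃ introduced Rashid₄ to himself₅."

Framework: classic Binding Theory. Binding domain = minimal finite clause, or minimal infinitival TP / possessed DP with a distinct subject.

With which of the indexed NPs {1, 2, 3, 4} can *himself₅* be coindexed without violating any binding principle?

{3, 4}

*himself* is an anaphor, so Principle A applies: it must be bound in its binding domain.
Binding domain of *himself₅*: the embedded TP, whose subject is Diego₃.
*Hugo₁* c-commands the anaphor but is outside its binding domain → cannot satisfy Principle A.
*Tariq₂* c-commands the anaphor but is outside its binding domain → cannot satisfy Principle A.
*Diego₃* c-commands the anaphor within its binding domain → licit binder.
*Rashid₄* c-commands the anaphor within its binding domain → licit binder.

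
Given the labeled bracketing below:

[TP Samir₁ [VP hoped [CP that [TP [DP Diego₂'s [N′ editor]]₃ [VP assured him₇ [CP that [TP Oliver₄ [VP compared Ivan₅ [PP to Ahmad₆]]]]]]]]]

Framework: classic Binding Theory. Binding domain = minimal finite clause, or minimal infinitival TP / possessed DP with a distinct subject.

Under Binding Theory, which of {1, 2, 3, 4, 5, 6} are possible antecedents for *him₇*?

{1, 2}

*him* is a pronoun, so Principle B applies: it must be free in its binding domain.
Binding domain of *him₇*: the embedded TP, whose subject is [Diego₂'s editor]₃.
*Samir₁* c-commands the pronoun but from outside its binding domain, and is not c-commanded by it → coindexation permitted.
*Diego₂* and the pronoun do not c-command one another → neither Principle B nor Principle C is at stake; coindexation permitted.
*[Diego₂'s editor]₃* c-commands the pronoun within its binding domain → coindexation would violate Principle B.
*Oliver₄*: the pronoun c-commands this R-expression → coindexation would violate Principle C on *Oliver₄*.
*Ivan₅*: the pronoun c-commands this R-expression → coindexation would violate Principle C on *Ivan₅*.
*Ahmad₆*: the pronoun c-commands this R-expression → coindexation would violate Principle C on *Ahmad₆*.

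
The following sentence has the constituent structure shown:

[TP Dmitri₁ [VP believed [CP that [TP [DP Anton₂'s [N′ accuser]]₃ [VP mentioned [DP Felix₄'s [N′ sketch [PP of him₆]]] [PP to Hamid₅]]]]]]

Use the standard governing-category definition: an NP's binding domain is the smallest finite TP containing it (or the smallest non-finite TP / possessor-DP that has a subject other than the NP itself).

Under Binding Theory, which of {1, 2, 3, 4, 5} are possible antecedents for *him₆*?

*him* is a pronoun, so Principle B applies: it must be free in its binding domain.
Binding domain of *him₆*: the possessed DP, whose subject is Felix₄.
*Dmitri₁* c-commands the pronoun but from outside its binding domain, and is not c-commanded by it → coindexation permitted.
*Anton₂* and the pronoun do not c-command one another → neither Principle B nor Principle C is at stake; coindexation permitted.
*[Anton₂'s accuser]₃* c-commands the pronoun but from outside its binding domain, and is not c-commanded by it → coindexation permitted.
*Felix₄* c-commands the pronoun within its binding domain → coindexation would violate Principle B.
*Hamid₅* and the pronoun do not c-command one another → neither Principle B nor Principle C is at stake; coindexation permitted.

{1, 2, 3, 5}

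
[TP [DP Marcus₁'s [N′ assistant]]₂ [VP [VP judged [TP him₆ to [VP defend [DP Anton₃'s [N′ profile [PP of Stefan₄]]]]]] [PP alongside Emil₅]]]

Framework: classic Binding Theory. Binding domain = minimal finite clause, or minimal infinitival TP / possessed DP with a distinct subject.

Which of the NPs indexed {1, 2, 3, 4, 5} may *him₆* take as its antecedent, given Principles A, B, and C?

{1, 5}

*him* is a pronoun, so Principle B applies: it must be free in its binding domain.
Binding domain of *him₆*: the matrix TP, whose subject is [Marcus₁'s assistant]₂.
*Marcus₁* and the pronoun do not c-command one another → neither Principle B nor Principle C is at stake; coindexation permitted.
*[Marcus₁'s assistant]₂* c-commands the pronoun within its binding domain → coindexation would violate Principle B.
*Anton₃*: the pronoun c-commands this R-expression → coindexation would violate Principle C on *Anton₃*.
*Stefan₄*: the pronoun c-commands this R-expression → coindexation would violate Principle C on *Stefan₄*.
*Emil₅* and the pronoun do not c-command one another → neither Principle B nor Principle C is at stake; coindexation permitted.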